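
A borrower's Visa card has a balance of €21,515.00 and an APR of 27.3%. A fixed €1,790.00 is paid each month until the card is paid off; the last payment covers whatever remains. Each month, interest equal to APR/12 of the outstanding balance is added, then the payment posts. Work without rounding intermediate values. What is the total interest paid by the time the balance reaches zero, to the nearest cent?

€3,907.09

Monthly rate r = 27.3%/12 = 2.275% = 0.02275.
Payoff takes n = ⌈−ln(1 − rB₀/P)/ln(1+r)⌉ = ⌈14.200⌉ = 15 payments; the last is €362.09.
Total paid = 14·€1,790.00 + €362.09 = €25,422.09.
Total interest = total paid − principal = €25,422.09 − €21,515.00 = €3,907.09.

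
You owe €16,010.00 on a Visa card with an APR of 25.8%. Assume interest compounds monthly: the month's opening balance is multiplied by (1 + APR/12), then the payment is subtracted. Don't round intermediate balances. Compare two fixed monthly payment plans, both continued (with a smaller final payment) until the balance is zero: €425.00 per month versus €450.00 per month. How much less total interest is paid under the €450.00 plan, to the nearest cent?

Monthly rate r = 25.8%/12 = 2.15% = 0.0215.
At €425.00/mo: n = ⌈−ln(1 − rB₀/P)/ln(1+r)⌉ = 79 payments (last €21.62); total interest = total paid − €16,010.00 = €17,161.62.
At €450.00/mo: 69 payments (last €28.49); total interest €14,618.49.
Interest saved = €17,161.62 − €14,618.49 = €2,543.13.

€2,543.13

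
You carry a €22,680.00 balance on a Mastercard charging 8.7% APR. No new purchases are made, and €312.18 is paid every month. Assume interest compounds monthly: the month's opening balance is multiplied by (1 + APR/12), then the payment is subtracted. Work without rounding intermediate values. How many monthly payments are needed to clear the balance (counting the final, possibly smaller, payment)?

Monthly rate r = 8.7%/12 = 0.725% = 0.00725.
Recurrence: B ← B·(1+r) − €312.18.
Month 1: interest €164.43; balance after payment €22,532.25.
Month 2: interest €163.36; balance after payment €22,383.43.
Closed form: n = −ln(1 − rB₀/P)/ln(1+r) = −ln(0.47328)/ln(1.00725) ≈ 103.554, so the balance reaches zero during payment 104.

104 payments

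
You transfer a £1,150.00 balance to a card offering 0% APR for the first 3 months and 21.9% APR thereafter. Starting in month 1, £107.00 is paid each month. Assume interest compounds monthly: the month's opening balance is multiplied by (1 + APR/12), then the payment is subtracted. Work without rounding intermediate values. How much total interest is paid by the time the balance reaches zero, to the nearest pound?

£73

Promo months 1–3 at r₀ = 0%/12 = 0; months 4+ at r₁ = 21.9%/12 = 0.01825.
After month 3 (no interest yet): B = £1,150.00 − 3·£107.00 = £829.00.
Then at r₁ with £107.00/mo: n₂ = −ln(1 − r₁·B/P)/ln(1+r₁) ≈ 8.43 → 9 more payments.
Total paid = 11·£107.00 + £46.16 = £1,223.16; interest = £1,223.16 − £1,150.00 = £73.16.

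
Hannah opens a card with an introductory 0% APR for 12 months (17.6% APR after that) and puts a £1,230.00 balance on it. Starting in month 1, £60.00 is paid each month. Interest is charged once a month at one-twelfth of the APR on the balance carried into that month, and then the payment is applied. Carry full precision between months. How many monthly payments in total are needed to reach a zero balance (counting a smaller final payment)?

Promo months 1–12 at r₀ = 0%/12 = 0; months 13+ at r₁ = 17.6%/12 = 0.0146667.
After month 12 (no interest yet): B = £1,230.00 − 12·£60.00 = £510.00.
Then at r₁ with £60.00/mo: n₂ = −ln(1 − r₁·B/P)/ln(1+r₁) ≈ 9.14 → 10 more payments.

22 months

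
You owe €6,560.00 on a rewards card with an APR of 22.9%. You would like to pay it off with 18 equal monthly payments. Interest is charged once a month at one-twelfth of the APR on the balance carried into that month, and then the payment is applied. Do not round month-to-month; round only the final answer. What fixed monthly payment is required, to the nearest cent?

€434.05

Monthly rate r = 22.9%/12 = 1.90833% = 0.0190833.
Level-payment amortization: P = B₀·r / (1 − (1+r)^(−n)) = 6560.00·0.0190833 / (1 − 1.01908^(−18)).
Denominator 1 − (1+r)^(−18) = 0.288417238.
P = 125.187 / 0.288417238 ≈ 434.05.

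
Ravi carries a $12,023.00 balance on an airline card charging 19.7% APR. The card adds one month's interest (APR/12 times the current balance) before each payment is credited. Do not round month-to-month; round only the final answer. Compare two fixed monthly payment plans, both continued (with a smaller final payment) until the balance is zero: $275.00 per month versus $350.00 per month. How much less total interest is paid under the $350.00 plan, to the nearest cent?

Monthly rate r = 19.7%/12 = 1.64167% = 0.0164167.
At $275.00/mo: n = ⌈−ln(1 − rB₀/P)/ln(1+r)⌉ = 78 payments (last $187.87); total interest = total paid − $12,023.00 = $9,339.87.
At $350.00/mo: 51 payments (last $339.64); total interest $5,816.64.
Interest saved = $9,339.87 − $5,816.64 = $3,523.23.

$3,523.23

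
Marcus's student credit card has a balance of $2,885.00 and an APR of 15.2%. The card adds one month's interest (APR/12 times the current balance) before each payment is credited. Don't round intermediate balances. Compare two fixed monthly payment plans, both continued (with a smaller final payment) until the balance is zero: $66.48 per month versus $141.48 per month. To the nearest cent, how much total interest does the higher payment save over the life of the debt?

Monthly rate r = 15.2%/12 = 1.26667% = 0.0126667.
At $66.48/mo: n = ⌈−ln(1 − rB₀/P)/ln(1+r)⌉ = 64 payments (last $25.60); total interest = total paid − $2,885.00 = $1,328.84.
At $141.48/mo: 24 payments (last $104.68); total interest $473.72.
Interest saved = $1,328.84 − $473.72 = $855.12.

$855.12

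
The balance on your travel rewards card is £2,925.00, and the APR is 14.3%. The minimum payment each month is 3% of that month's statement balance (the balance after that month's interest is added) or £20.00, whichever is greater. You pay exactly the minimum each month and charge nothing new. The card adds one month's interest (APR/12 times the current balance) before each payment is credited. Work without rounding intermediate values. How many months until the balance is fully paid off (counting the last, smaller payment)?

Monthly rate r = 14.3%/12 = 1.19167% = 0.0119167.
While 3% of the post-interest balance exceeds £20.00, each month B ← (B·(1+r))·(1 − 0.03), i.e. B shrinks by the factor (1+r)·0.97 = 0.98156.
This holds for months 1–81. Entering month 82 the balance is £647.68; 3% of the post-interest balance is now below £20.00, so the flat £20.00 minimum applies from here.
From month 82 a fixed £20.00 at rate r clears £647.68 in 42 more payments. Total: 81 + 42 = 123 months.

123 months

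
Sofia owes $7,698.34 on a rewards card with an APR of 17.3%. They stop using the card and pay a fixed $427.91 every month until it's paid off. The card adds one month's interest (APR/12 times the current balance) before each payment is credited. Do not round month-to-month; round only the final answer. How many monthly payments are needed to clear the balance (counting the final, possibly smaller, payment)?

Monthly rate r = 17.3%/12 = 1.44167% = 0.0144167.
Recurrence: B ← B·(1+r) − $427.91.
Month 1: interest $110.98; balance after payment $7,381.41.
Month 2: interest $106.42; balance after payment $7,059.92.
Closed form: n = −ln(1 − rB₀/P)/ln(1+r) = −ln(0.74064)/ln(1.01442) ≈ 20.976, so the balance reaches zero during payment 21.

21 payments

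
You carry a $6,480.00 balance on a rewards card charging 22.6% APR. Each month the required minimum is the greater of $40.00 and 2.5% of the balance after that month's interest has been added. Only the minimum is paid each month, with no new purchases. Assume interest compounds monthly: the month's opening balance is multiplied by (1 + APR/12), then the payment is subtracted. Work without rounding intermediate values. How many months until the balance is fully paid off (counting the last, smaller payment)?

285 months

Monthly rate r = 22.6%/12 = 1.88333% = 0.0188333.
While 2.5% of the post-interest balance exceeds $40.00, each month B ← (B·(1+r))·(1 − 0.025), i.e. B shrinks by the factor (1+r)·0.975 = 0.99336.
This holds for months 1–213. Entering month 214 the balance is $1,568.66; 2.5% of the post-interest balance is now below $40.00, so the flat $40.00 minimum applies from here.
From month 214 a fixed $40.00 at rate r clears $1,568.66 in 72 more payments. Total: 213 + 72 = 285 months.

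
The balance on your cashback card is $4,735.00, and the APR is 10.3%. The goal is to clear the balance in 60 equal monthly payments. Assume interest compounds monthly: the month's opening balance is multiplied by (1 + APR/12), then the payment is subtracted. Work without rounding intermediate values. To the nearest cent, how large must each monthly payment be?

Monthly rate r = 10.3%/12 = 0.858333% = 0.00858333.
Level-payment amortization: P = B₀·r / (1 − (1+r)^(−n)) = 4735.00·0.00858333 / (1 − 1.00858^(−60)).
Denominator 1 − (1+r)^(−60) = 0.401184869.
P = 40.6421 / 0.401184869 ≈ 101.31.

$101.31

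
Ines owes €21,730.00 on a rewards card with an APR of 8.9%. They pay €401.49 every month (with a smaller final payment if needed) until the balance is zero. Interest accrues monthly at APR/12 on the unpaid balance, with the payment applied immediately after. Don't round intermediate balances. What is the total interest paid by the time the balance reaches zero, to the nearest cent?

€6,153.86

Monthly rate r = 8.9%/12 = 0.741667% = 0.00741667.
Payoff takes n = ⌈−ln(1 − rB₀/P)/ln(1+r)⌉ = ⌈69.450⌉ = 70 payments; the last is €181.05.
Total paid = 69·€401.49 + €181.05 = €27,883.86.
Total interest = total paid − principal = €27,883.86 − €21,730.00 = €6,153.86.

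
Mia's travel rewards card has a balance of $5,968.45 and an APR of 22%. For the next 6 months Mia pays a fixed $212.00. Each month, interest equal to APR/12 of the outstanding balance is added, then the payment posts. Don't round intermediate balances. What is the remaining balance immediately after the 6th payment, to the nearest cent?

$5,324.07

Monthly rate r = 22%/12 = 1.83333% = 0.0183333.
Each month: B ← B·(1+r) − $212.00.
Month 1: interest $109.42; balance after payment $5,865.87.
Month 2: interest $107.54; balance after payment $5,761.41.
Month 3: interest $105.63; balance after payment $5,655.04.
Month 4: interest $103.68; balance after payment $5,546.71.
Month 5: interest $101.69; balance after payment $5,436.40.
Month 6: interest $99.67; balance after payment $5,324.07.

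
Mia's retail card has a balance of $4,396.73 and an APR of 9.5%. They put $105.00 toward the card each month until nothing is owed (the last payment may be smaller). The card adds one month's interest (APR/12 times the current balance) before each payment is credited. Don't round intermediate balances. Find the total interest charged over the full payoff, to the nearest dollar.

$966

Monthly rate r = 9.5%/12 = 0.791667% = 0.00791667.
Payoff takes n = ⌈−ln(1 − rB₀/P)/ln(1+r)⌉ = ⌈51.071⌉ = 52 payments; the last is $7.46.
Total paid = 51·$105.00 + $7.46 = $5,362.46.
Total interest = total paid − principal = $5,362.46 − $4,396.73 = $965.73.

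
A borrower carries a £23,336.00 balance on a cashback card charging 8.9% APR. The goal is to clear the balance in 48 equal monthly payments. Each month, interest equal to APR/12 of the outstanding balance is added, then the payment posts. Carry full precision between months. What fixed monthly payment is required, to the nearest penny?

Monthly rate r = 8.9%/12 = 0.741667% = 0.00741667.
Level-payment amortization: P = B₀·r / (1 − (1+r)^(−n)) = 23336.00·0.00741667 / (1 − 1.00742^(−48)).
Denominator 1 − (1+r)^(−48) = 0.298606582.
P = 173.075 / 0.298606582 ≈ 579.61.

£579.61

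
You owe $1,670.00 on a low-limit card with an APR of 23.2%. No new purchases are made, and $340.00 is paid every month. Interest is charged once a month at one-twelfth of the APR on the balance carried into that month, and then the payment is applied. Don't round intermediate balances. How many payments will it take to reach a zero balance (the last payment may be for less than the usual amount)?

Monthly rate r = 23.2%/12 = 1.93333% = 0.0193333.
Recurrence: B ← B·(1+r) − $340.00.
Month 1: interest $32.29; balance after payment $1,362.29.
Month 2: interest $26.34; balance after payment $1,048.62.
Month 3: interest $20.27; balance after payment $728.90.
Month 4: interest $14.09; balance after payment $402.99.
Month 5: interest $7.79; balance after payment $70.78.
Month 6: interest $1.37; balance after payment $0.00.

6 payments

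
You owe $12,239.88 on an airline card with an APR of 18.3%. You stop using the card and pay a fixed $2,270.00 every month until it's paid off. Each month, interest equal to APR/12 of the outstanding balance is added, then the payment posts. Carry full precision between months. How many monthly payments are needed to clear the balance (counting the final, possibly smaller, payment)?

6 months

Monthly rate r = 18.3%/12 = 1.525% = 0.01525.
Recurrence: B ← B·(1+r) − $2,270.00.
Month 1: interest $186.66; balance after payment $10,156.54.
Month 2: interest $154.89; balance after payment $8,041.43.
Month 3: interest $122.63; balance after payment $5,894.06.
Month 4: interest $89.88; balance after payment $3,713.94.
Month 5: interest $56.64; balance after payment $1,500.58.
Month 6: interest $22.88; balance after payment $0.00.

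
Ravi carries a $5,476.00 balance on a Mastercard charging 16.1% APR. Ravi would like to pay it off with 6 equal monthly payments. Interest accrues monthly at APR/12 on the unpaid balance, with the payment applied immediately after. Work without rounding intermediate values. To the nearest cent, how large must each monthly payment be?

Monthly rate r = 16.1%/12 = 1.34167% = 0.0134167.
Level-payment amortization: P = B₀·r / (1 − (1+r)^(−n)) = 5476.00·0.0134167 / (1 − 1.01342^(−6)).
Denominator 1 − (1+r)^(−6) = 0.0768511236.
P = 73.4697 / 0.0768511236 ≈ 956.00.

$956.00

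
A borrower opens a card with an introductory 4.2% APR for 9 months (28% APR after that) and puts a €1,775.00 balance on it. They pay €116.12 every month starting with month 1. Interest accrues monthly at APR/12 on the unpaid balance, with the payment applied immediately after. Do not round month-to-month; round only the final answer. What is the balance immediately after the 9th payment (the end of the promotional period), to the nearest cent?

€771.87

Promo months 1–9 at r₀ = 4.2%/12 = 0.0035; months 10+ at r₁ = 28%/12 = 0.0233333.
After month 9: iterate B ← B·(1+r₀) − €116.12 for 9 months → €771.87.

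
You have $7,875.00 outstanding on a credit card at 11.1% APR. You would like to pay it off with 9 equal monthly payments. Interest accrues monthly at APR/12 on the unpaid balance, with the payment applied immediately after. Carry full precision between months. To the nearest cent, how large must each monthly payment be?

Monthly rate r = 11.1%/12 = 0.925% = 0.00925.
Level-payment amortization: P = B₀·r / (1 − (1+r)^(−n)) = 7875.00·0.00925 / (1 − 1.00925^(−9)).
Denominator 1 − (1+r)^(−9) = 0.0795267387.
P = 72.8438 / 0.0795267387 ≈ 915.97.

$915.97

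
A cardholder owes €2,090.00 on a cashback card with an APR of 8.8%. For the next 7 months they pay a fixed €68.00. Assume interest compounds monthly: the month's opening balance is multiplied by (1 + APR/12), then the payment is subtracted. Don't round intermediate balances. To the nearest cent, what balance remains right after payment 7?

€1,713.08

Monthly rate r = 8.8%/12 = 0.733333% = 0.00733333.
Each month: B ← B·(1+r) − €68.00.
Month 1: interest €15.33; balance after payment €2,037.33.
Month 2: interest €14.94; balance after payment €1,984.27.
Month 3: interest €14.55; balance after payment €1,930.82.
Month 4: interest €14.16; balance after payment €1,876.98.
Month 5: interest €13.76; balance after payment €1,822.74.
Month 6: interest €13.37; balance after payment €1,768.11.
Month 7: interest €12.97; balance after payment €1,713.08.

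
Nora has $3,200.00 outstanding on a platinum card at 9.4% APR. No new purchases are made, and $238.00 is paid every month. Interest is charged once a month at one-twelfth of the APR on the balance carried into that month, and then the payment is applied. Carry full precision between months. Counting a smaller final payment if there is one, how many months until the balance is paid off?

15 payments

Monthly rate r = 9.4%/12 = 0.783333% = 0.00783333.
Recurrence: B ← B·(1+r) − $238.00.
Month 1: interest $25.07; balance after payment $2,987.07.
Month 2: interest $23.40; balance after payment $2,772.47.
Closed form: n = −ln(1 − rB₀/P)/ln(1+r) = −ln(0.89468)/ln(1.00783) ≈ 14.263, so the balance reaches zero during payment 15.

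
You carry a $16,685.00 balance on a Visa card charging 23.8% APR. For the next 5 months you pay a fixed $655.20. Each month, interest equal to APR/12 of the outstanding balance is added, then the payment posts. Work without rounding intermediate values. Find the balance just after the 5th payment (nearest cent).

$14,997.99

Monthly rate r = 23.8%/12 = 1.98333% = 0.0198333.
Each month: B ← B·(1+r) − $655.20.
Month 1: interest $330.92; balance after payment $16,360.72.
Month 2: interest $324.49; balance after payment $16,030.01.
Month 3: interest $317.93; balance after payment $15,692.74.
Month 4: interest $311.24; balance after payment $15,348.77.
Month 5: interest $304.42; balance after payment $14,997.99.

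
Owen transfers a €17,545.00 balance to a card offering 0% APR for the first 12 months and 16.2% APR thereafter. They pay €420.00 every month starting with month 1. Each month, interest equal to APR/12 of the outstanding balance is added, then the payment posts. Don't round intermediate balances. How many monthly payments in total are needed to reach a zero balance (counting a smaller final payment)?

Promo months 1–12 at r₀ = 0%/12 = 0; months 13+ at r₁ = 16.2%/12 = 0.0135.
After month 12 (no interest yet): B = €17,545.00 − 12·€420.00 = €12,505.00.
Then at r₁ with €420.00/mo: n₂ = −ln(1 − r₁·B/P)/ln(1+r₁) ≈ 38.34 → 39 more payments.

51 payments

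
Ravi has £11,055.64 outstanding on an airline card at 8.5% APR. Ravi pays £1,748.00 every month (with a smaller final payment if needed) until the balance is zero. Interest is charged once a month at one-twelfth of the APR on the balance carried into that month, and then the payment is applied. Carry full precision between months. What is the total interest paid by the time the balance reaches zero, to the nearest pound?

£297

Monthly rate r = 8.5%/12 = 0.708333% = 0.00708333.
Payoff takes n = ⌈−ln(1 − rB₀/P)/ln(1+r)⌉ = ⌈6.494⌉ = 7 payments; the last is £864.50.
Total paid = 6·£1,748.00 + £864.50 = £11,352.50.
Total interest = total paid − principal = £11,352.50 − £11,055.64 = £296.86.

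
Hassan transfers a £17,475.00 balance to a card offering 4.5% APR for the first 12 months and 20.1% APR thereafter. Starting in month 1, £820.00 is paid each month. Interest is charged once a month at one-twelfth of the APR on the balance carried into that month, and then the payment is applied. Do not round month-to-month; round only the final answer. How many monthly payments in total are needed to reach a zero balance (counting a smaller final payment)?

24 payments

Promo months 1–12 at r₀ = 4.5%/12 = 0.00375; months 13+ at r₁ = 20.1%/12 = 0.01675.
After month 12: iterate B ← B·(1+r₀) − £820.00 for 12 months → £8,232.29.
Then at r₁ with £820.00/mo: n₂ = −ln(1 − r₁·B/P)/ln(1+r₁) ≈ 11.08 → 12 more payments.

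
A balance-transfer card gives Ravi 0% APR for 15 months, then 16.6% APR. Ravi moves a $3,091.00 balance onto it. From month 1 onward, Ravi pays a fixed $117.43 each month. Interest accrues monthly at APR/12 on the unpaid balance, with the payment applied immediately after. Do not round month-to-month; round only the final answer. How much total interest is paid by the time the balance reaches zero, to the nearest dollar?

Promo months 1–15 at r₀ = 0%/12 = 0; months 16+ at r₁ = 16.6%/12 = 0.0138333.
After month 15 (no interest yet): B = $3,091.00 − 15·$117.43 = $1,329.55.
Then at r₁ with $117.43/mo: n₂ = −ln(1 − r₁·B/P)/ln(1+r₁) ≈ 12.40 → 13 more payments.
Total paid = 27·$117.43 + $47.01 = $3,217.62; interest = $3,217.62 − $3,091.00 = $126.62.

$127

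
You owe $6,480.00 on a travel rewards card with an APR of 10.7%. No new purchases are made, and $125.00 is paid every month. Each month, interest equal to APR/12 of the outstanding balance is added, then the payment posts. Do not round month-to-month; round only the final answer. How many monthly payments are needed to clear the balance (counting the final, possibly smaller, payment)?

70 months

Monthly rate r = 10.7%/12 = 0.891667% = 0.00891667.
Recurrence: B ← B·(1+r) − $125.00.
Month 1: interest $57.78; balance after payment $6,412.78.
Month 2: interest $57.18; balance after payment $6,344.96.
Closed form: n = −ln(1 − rB₀/P)/ln(1+r) = −ln(0.53776)/ln(1.00892) ≈ 69.881, so the balance reaches zero during payment 70.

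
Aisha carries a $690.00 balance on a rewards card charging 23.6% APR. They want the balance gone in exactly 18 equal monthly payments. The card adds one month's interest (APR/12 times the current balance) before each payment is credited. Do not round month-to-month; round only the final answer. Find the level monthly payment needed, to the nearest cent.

$45.89

Monthly rate r = 23.6%/12 = 1.96667% = 0.0196667.
Level-payment amortization: P = B₀·r / (1 − (1+r)^(−n)) = 690.00·0.0196667 / (1 − 1.01967^(−18)).
Denominator 1 − (1+r)^(−18) = 0.295709226.
P = 13.57 / 0.295709226 ≈ 45.89.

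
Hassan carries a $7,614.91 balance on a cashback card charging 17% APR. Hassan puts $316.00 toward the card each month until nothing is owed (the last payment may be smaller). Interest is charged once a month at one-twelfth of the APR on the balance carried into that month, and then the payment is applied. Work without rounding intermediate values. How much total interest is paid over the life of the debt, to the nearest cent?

Monthly rate r = 17%/12 = 1.41667% = 0.0141667.
Payoff takes n = ⌈−ln(1 − rB₀/P)/ln(1+r)⌉ = ⌈29.687⌉ = 30 payments; the last is $217.63.
Total paid = 29·$316.00 + $217.63 = $9,381.63.
Total interest = total paid − principal = $9,381.63 − $7,614.91 = $1,766.72.

$1,766.72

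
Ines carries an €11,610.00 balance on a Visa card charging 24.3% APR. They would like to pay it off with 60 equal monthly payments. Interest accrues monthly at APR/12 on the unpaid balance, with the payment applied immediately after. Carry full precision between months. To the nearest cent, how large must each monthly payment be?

€336.02

Monthly rate r = 24.3%/12 = 2.025% = 0.02025.
Level-payment amortization: P = B₀·r / (1 − (1+r)^(−n)) = 11610.00·0.02025 / (1 − 1.02025^(−60)).
Denominator 1 − (1+r)^(−60) = 0.699666489.
P = 235.103 / 0.699666489 ≈ 336.02.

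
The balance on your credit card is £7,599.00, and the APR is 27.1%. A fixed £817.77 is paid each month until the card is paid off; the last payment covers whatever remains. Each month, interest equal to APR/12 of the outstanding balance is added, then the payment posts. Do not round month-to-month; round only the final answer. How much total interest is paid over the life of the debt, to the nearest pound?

Monthly rate r = 27.1%/12 = 2.25833% = 0.0225833.
Payoff takes n = ⌈−ln(1 − rB₀/P)/ln(1+r)⌉ = ⌈10.547⌉ = 11 payments; the last is £449.52.
Total paid = 10·£817.77 + £449.52 = £8,627.22.
Total interest = total paid − principal = £8,627.22 − £7,599.00 = £1,028.22.

£1,028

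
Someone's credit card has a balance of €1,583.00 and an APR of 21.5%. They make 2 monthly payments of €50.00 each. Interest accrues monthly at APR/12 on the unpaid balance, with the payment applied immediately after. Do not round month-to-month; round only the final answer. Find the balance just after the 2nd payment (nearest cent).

Monthly rate r = 21.5%/12 = 1.79167% = 0.0179167.
Each month: B ← B·(1+r) − €50.00.
Month 1: interest €28.36; balance after payment €1,561.36.
Month 2: interest €27.97; balance after payment €1,539.34.

€1,539.34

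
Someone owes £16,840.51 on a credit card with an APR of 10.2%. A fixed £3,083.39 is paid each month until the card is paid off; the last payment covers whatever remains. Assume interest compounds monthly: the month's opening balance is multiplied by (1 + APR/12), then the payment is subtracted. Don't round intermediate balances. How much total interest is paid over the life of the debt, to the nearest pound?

Monthly rate r = 10.2%/12 = 0.85% = 0.0085.
Payoff takes n = ⌈−ln(1 − rB₀/P)/ln(1+r)⌉ = ⌈5.616⌉ = 6 payments; the last is £1,903.27.
Total paid = 5·£3,083.39 + £1,903.27 = £17,320.22.
Total interest = total paid − principal = £17,320.22 − £16,840.51 = £479.71.

£480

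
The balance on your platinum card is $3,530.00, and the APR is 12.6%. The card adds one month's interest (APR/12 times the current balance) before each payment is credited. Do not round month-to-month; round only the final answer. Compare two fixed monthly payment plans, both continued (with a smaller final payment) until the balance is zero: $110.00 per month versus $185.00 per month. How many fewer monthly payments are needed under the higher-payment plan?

18 fewer payments

Monthly rate r = 12.6%/12 = 1.05% = 0.0105.
At $110.00/mo: n = ⌈−ln(1 − rB₀/P)/ln(1+r)⌉ = 40 payments (last $37.48); total interest = total paid − $3,530.00 = $797.48.
At $185.00/mo: 22 payments (last $75.20); total interest $430.20.
Payments saved = 40 − 22 = 18.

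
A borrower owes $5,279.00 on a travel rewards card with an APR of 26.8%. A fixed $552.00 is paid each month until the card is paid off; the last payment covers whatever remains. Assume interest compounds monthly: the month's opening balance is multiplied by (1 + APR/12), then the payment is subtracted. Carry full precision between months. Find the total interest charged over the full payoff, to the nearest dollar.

Monthly rate r = 26.8%/12 = 2.23333% = 0.0223333.
Payoff takes n = ⌈−ln(1 − rB₀/P)/ln(1+r)⌉ = ⌈10.878⌉ = 11 payments; the last is $485.28.
Total paid = 10·$552.00 + $485.28 = $6,005.28.
Total interest = total paid − principal = $6,005.28 − $5,279.00 = $726.28.

$726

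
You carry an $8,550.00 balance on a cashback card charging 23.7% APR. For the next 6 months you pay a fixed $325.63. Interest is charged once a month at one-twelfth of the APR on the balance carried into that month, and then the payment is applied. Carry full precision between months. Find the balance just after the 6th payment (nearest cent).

Monthly rate r = 23.7%/12 = 1.975% = 0.01975.
Each month: B ← B·(1+r) − $325.63.
Month 1: interest $168.86; balance after payment $8,393.23.
Month 2: interest $165.77; balance after payment $8,233.37.
Month 3: interest $162.61; balance after payment $8,070.35.
Month 4: interest $159.39; balance after payment $7,904.11.
Month 5: interest $156.11; balance after payment $7,734.58.
Month 6: interest $152.76; balance after payment $7,561.71.

$7,561.71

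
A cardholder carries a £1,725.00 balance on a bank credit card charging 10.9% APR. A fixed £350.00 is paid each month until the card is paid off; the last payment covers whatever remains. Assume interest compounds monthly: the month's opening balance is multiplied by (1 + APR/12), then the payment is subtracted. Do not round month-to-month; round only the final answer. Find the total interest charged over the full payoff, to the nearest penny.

Monthly rate r = 10.9%/12 = 0.908333% = 0.00908333.
Payoff takes n = ⌈−ln(1 − rB₀/P)/ln(1+r)⌉ = ⌈5.065⌉ = 6 payments; the last is £22.90.
Total paid = 5·£350.00 + £22.90 = £1,772.90.
Total interest = total paid − principal = £1,772.90 − £1,725.00 = £47.90.

£47.90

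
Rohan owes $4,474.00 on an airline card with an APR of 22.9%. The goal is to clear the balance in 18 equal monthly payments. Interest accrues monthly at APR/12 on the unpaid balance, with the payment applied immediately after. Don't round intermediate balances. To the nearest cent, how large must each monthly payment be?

Monthly rate r = 22.9%/12 = 1.90833% = 0.0190833.
Level-payment amortization: P = B₀·r / (1 − (1+r)^(−n)) = 4474.00·0.0190833 / (1 − 1.01908^(−18)).
Denominator 1 − (1+r)^(−18) = 0.288417238.
P = 85.3788 / 0.288417238 ≈ 296.03.

$296.03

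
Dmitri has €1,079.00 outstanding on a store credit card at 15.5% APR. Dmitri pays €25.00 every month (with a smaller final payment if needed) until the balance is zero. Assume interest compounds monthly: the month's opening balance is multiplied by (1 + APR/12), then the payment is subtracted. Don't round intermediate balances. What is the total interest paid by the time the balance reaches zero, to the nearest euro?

Monthly rate r = 15.5%/12 = 1.29167% = 0.0129167.
Payoff takes n = ⌈−ln(1 − rB₀/P)/ln(1+r)⌉ = ⌈63.525⌉ = 64 payments; the last is €13.16.
Total paid = 63·€25.00 + €13.16 = €1,588.16.
Total interest = total paid − principal = €1,588.16 − €1,079.00 = €509.16.

€509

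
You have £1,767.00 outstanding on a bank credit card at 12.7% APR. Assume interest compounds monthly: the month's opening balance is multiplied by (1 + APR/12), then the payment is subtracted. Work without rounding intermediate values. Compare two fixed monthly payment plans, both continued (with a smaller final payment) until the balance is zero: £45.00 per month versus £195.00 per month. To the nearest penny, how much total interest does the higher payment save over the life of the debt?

Monthly rate r = 12.7%/12 = 1.05833% = 0.0105833.
At £45.00/mo: n = ⌈−ln(1 − rB₀/P)/ln(1+r)⌉ = 52 payments (last £0.89); total interest = total paid − £1,767.00 = £528.89.
At £195.00/mo: 10 payments (last £112.63); total interest £100.63.
Interest saved = £528.89 − £100.63 = £428.26.

£428.26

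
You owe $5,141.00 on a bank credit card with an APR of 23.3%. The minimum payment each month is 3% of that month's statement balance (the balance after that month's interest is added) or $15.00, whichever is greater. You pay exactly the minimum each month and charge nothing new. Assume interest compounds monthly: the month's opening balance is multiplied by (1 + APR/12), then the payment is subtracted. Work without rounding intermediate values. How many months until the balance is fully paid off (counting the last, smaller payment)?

262 months

Monthly rate r = 23.3%/12 = 1.94167% = 0.0194167.
While 3% of the post-interest balance exceeds $15.00, each month B ← (B·(1+r))·(1 − 0.03), i.e. B shrinks by the factor (1+r)·0.97 = 0.98883.
This holds for months 1–210. Entering month 211 the balance is $486.38; 3% of the post-interest balance is now below $15.00, so the flat $15.00 minimum applies from here.
From month 211 a fixed $15.00 at rate r clears $486.38 in 52 more payments. Total: 210 + 52 = 262 months.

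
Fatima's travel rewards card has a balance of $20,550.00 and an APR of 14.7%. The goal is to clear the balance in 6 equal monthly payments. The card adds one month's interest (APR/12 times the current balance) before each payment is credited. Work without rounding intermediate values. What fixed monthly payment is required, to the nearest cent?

$3,573.34

Monthly rate r = 14.7%/12 = 1.225% = 0.01225.
Level-payment amortization: P = B₀·r / (1 − (1+r)^(−n)) = 20550.00·0.01225 / (1 − 1.01225^(−6)).
Denominator 1 − (1+r)^(−6) = 0.070448861.
P = 251.737 / 0.070448861 ≈ 3573.34.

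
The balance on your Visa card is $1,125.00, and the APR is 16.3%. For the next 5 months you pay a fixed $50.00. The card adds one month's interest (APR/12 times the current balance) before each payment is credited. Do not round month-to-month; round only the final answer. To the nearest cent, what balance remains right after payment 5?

$946.63

Monthly rate r = 16.3%/12 = 1.35833% = 0.0135833.
Each month: B ← B·(1+r) − $50.00.
Month 1: interest $15.28; balance after payment $1,090.28.
Month 2: interest $14.81; balance after payment $1,055.09.
Month 3: interest $14.33; balance after payment $1,019.42.
Month 4: interest $13.85; balance after payment $983.27.
Month 5: interest $13.36; balance after payment $946.63.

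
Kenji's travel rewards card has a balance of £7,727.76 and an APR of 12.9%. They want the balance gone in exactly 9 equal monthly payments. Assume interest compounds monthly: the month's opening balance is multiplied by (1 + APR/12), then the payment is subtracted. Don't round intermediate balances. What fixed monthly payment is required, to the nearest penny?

£905.45

Monthly rate r = 12.9%/12 = 1.075% = 0.01075.
Level-payment amortization: P = B₀·r / (1 − (1+r)^(−n)) = 7727.76·0.01075 / (1 − 1.01075^(−9)).
Denominator 1 − (1+r)^(−9) = 0.0917482361.
P = 83.0734 / 0.0917482361 ≈ 905.45.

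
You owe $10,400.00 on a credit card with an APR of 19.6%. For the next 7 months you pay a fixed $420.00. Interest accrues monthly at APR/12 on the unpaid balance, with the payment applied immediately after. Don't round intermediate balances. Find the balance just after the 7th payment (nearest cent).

$8,560.90

Monthly rate r = 19.6%/12 = 1.63333% = 0.0163333.
Each month: B ← B·(1+r) − $420.00.
Month 1: interest $169.87; balance after payment $10,149.87.
Month 2: interest $165.78; balance after payment $9,895.65.
Month 3: interest $161.63; balance after payment $9,637.28.
Month 4: interest $157.41; balance after payment $9,374.69.
Month 5: interest $153.12; balance after payment $9,107.81.
Month 6: interest $148.76; balance after payment $8,836.57.
Month 7: interest $144.33; balance after payment $8,560.90.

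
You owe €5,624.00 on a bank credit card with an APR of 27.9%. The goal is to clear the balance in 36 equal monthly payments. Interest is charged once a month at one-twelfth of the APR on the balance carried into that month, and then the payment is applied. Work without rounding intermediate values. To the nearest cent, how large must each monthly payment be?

€232.33

Monthly rate r = 27.9%/12 = 2.325% = 0.02325.
Level-payment amortization: P = B₀·r / (1 − (1+r)^(−n)) = 5624.00·0.02325 / (1 − 1.02325^(−36)).
Denominator 1 − (1+r)^(−36) = 0.562823428.
P = 130.758 / 0.562823428 ≈ 232.33.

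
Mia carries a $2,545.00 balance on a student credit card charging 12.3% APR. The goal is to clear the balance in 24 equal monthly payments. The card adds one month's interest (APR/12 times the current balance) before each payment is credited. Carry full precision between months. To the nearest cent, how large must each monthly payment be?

Monthly rate r = 12.3%/12 = 1.025% = 0.01025.
Level-payment amortization: P = B₀·r / (1 − (1+r)^(−n)) = 2545.00·0.01025 / (1 − 1.01025^(−24)).
Denominator 1 − (1+r)^(−24) = 0.217098038.
P = 26.0862 / 0.217098038 ≈ 120.16.

$120.16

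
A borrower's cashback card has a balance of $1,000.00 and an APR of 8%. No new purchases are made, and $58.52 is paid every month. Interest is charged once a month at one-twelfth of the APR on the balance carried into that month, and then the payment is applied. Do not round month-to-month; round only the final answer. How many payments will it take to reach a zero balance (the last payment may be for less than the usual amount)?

19 months

Monthly rate r = 8%/12 = 0.666667% = 0.00666667.
Recurrence: B ← B·(1+r) − $58.52.
Month 1: interest $6.67; balance after payment $948.15.
Month 2: interest $6.32; balance after payment $895.95.
Closed form: n = −ln(1 − rB₀/P)/ln(1+r) = −ln(0.88608)/ln(1.00667) ≈ 18.203, so the balance reaches zero during payment 19.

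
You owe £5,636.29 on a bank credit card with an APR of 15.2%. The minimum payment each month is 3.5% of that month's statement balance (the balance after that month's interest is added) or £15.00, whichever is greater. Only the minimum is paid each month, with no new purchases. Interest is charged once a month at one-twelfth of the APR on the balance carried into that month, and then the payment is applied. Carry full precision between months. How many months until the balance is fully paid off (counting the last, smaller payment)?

Monthly rate r = 15.2%/12 = 1.26667% = 0.0126667.
While 3.5% of the post-interest balance exceeds £15.00, each month B ← (B·(1+r))·(1 − 0.035), i.e. B shrinks by the factor (1+r)·0.965 = 0.97722.
This holds for months 1–113. Entering month 114 the balance is £417.15; 3.5% of the post-interest balance is now below £15.00, so the flat £15.00 minimum applies from here.
From month 114 a fixed £15.00 at rate r clears £417.15 in 35 more payments. Total: 113 + 35 = 148 months.

148 months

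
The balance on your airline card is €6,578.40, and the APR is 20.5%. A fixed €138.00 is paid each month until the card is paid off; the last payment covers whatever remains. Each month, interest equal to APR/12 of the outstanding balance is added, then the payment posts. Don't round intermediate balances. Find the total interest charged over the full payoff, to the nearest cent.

€7,140.53

Monthly rate r = 20.5%/12 = 1.70833% = 0.0170833.
Payoff takes n = ⌈−ln(1 − rB₀/P)/ln(1+r)⌉ = ⌈99.410⌉ = 100 payments; the last is €56.93.
Total paid = 99·€138.00 + €56.93 = €13,718.93.
Total interest = total paid − principal = €13,718.93 − €6,578.40 = €7,140.53.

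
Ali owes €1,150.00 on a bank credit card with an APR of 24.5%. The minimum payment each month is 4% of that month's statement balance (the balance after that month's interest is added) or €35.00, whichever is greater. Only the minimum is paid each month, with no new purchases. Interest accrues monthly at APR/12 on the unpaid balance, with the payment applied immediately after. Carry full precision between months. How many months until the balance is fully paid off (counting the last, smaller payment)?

Monthly rate r = 24.5%/12 = 2.04167% = 0.0204167.
While 4% of the post-interest balance exceeds €35.00, each month B ← (B·(1+r))·(1 − 0.04), i.e. B shrinks by the factor (1+r)·0.96 = 0.9796.
This holds for months 1–15. Entering month 16 the balance is €844.17; 4% of the post-interest balance is now below €35.00, so the flat €35.00 minimum applies from here.
From month 16 a fixed €35.00 at rate r clears €844.17 in 34 more payments. Total: 15 + 34 = 49 months.

49 months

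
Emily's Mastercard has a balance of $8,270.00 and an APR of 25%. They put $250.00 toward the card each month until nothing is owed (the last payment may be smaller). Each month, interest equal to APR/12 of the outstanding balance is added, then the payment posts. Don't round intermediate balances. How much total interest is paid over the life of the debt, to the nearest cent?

Monthly rate r = 25%/12 = 2.08333% = 0.0208333.
Payoff takes n = ⌈−ln(1 − rB₀/P)/ln(1+r)⌉ = ⌈56.670⌉ = 57 payments; the last is $168.11.
Total paid = 56·$250.00 + $168.11 = $14,168.11.
Total interest = total paid − principal = $14,168.11 − $8,270.00 = $5,898.11.

$5,898.11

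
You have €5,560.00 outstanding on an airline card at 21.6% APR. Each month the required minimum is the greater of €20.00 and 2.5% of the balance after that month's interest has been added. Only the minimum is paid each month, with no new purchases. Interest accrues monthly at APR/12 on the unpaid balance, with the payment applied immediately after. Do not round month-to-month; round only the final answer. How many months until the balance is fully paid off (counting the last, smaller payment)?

Monthly rate r = 21.6%/12 = 1.8% = 0.018.
While 2.5% of the post-interest balance exceeds €20.00, each month B ← (B·(1+r))·(1 − 0.025), i.e. B shrinks by the factor (1+r)·0.975 = 0.99255.
This holds for months 1–262. Entering month 263 the balance is €783.79; 2.5% of the post-interest balance is now below €20.00, so the flat €20.00 minimum applies from here.
From month 263 a fixed €20.00 at rate r clears €783.79 in 69 more payments. Total: 262 + 69 = 331 months.

331 months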